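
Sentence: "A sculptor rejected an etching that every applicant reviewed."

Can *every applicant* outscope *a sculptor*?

The target quantifier *every applicant* is part of the relative clause *that every applicant reviewed* modifying *an etching*.
QR out of a relative clause is ruled out by the relative-clause island constraint.
There is no licit LF on which *every applicant* c-commands *a sculptor*.

No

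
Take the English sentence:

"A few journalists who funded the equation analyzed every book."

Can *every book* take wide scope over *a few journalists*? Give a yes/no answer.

The RC *who funded the equation* is an island, but *every book* is not inside it — it is the matrix object, a clausemate of *a few journalists*.
QR within a single clause is free, so the lower quantifier may take scope over the higher one.

Yes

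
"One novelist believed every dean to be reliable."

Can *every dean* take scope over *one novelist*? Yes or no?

Yes

This is an ECM construction: *every dean* is the infinitival subject, Case-marked by the matrix verb, and the infinitive is transparent for QR.
Ordinary QR to a clause-peripheral position gives the wide-scope LF for the lower DP.
The sentence is scopally ambiguous between *one novelist* > *every dean* and *every dean* > *one novelist*.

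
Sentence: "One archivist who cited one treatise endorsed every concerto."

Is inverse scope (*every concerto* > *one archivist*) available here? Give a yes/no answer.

Although the sentence contains a relative clause (*who cited one treatise*), *every concerto* is outside it, in the matrix VP.
Nothing blocks QR of the lower DP to a position above the higher one, so inverse scope is available.
The sentence is scopally ambiguous between *one archivist* > *every concerto* and *every concerto* > *one archivist*.

Yes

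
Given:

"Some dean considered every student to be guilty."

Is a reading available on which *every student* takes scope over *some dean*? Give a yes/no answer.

This is an ECM construction: *every student* is the infinitival subject, Case-marked by the matrix verb, and the infinitive is transparent for QR.
With no island boundary between them, the object can take inverse scope over the subject via ordinary QR within the clause.
Both orderings are possible: *some dean* > *every student* and *every student* > *some dean*.

Yes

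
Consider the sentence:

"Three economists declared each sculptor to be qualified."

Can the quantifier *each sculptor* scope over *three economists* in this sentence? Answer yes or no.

*each sculptor* is the subject of an ECM infinitive — the infinitival complement of an ECM verb is not a scope island, so *each sculptor* can raise into the matrix clause.
Since no island is crossed, the inverse ordering is licensed alongside surface scope.
The sentence is scopally ambiguous between *three economists* > *each sculptor* and *each sculptor* > *three economists*.

Yes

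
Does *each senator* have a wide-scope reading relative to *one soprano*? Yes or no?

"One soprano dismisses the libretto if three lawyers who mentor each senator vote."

*each senator* occurs within the relative clause *who mentor each senator*, which is itself inside the adjunct *if three lawyers who mentor each senator vote*.
Both the relative clause and the enclosing adjunct are scope islands; QR cannot cross either.
*each senator* > *one soprano* would require crossing that boundary, which is illicit.

No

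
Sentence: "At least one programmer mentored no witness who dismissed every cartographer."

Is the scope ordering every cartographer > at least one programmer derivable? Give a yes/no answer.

Structurally, *every cartographer* is inside the relative clause *who dismissed every cartographer* modifying *no witness*.
Relative clauses block scope extraction: QR cannot target a position outside the modified NP.
There is no licit LF on which *every cartographer* c-commands *at least one programmer*.

No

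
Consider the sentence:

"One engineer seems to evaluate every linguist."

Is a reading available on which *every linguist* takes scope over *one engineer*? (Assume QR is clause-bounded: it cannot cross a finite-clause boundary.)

*every linguist* is the object of the infinitival complement of a raising predicate; raising infinitives are transparent for QR, so the two DPs are in effect clausemates.
Clause-internal QR can adjoin the lower DP above the subject, yielding the inverse reading.

Yes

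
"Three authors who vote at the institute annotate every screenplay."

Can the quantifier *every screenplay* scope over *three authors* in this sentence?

Yes

Although the sentence contains a relative clause (*who vote at the institute*), *every screenplay* is outside it, in the matrix VP.
Since no island is crossed, the inverse ordering is licensed alongside surface scope.
Both orderings are possible: *three authors* > *every screenplay* and *every screenplay* > *three authors*.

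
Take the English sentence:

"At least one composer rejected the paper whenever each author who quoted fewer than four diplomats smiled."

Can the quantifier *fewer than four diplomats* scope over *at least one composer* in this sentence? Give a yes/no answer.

No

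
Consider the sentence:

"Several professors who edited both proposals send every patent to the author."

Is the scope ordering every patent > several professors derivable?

*every patent* is a matrix argument; only *several professors* is modified by the relative clause *who edited both proposals*, so the RC island is irrelevant to the target quantifier.
Ordinary QR to a clause-peripheral position gives the wide-scope LF for the lower DP.

Yes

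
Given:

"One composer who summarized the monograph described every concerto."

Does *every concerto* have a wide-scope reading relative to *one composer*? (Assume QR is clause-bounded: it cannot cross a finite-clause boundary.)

*every concerto* is a matrix argument; only *one composer* is modified by the relative clause *who summarized the monograph*, so the RC island is irrelevant to the target quantifier.
Since no island is crossed, the inverse ordering is licensed alongside surface scope.
Both orderings are possible: *one composer* > *every concerto* and *every concerto* > *one composer*.

Yes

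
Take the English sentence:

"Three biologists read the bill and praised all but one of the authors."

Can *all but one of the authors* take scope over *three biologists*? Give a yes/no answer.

The target quantifier *all but one of the authors* is part of one conjunct of the coordinate structure (*praised all but one of the authors*).
Asymmetric QR out of one conjunct violates the Coordinate Structure Constraint.
So *all but one of the authors* cannot raise to a position above *three biologists*.

No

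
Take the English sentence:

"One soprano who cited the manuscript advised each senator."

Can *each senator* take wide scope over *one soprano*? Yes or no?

Yes

*each senator* sits in the matrix clause, not in the relative clause on *one soprano*.
Nothing blocks QR of the lower DP to a position above the higher one, so inverse scope is available.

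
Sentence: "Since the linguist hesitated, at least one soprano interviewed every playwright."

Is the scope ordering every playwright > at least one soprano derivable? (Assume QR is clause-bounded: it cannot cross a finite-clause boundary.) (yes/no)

Yes

The adjunct island is irrelevant here — *every playwright* and *at least one soprano* are both in the matrix clause.
With no island boundary between them, the object can take inverse scope over the subject via ordinary QR within the clause.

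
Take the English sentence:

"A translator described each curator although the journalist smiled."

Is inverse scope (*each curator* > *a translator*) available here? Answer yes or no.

The adjunct clause does not contain *each curator*, which is the matrix object.
No island intervenes, so both surface and inverse scope are derivable.
The sentence is scopally ambiguous between *a translator* > *each curator* and *each curator* > *a translator*.

Yes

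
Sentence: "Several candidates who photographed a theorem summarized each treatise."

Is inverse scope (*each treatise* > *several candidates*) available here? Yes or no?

*each treatise* is a matrix argument; only *several candidates* is modified by the relative clause *who photographed a theorem*, so the RC island is irrelevant to the target quantifier.
Ordinary QR to a clause-peripheral position gives the wide-scope LF for the lower DP.

Yes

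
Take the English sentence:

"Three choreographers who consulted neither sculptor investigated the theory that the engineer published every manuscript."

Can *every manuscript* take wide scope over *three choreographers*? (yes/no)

No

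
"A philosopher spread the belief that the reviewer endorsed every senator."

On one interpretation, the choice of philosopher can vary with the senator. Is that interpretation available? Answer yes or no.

That reading corresponds to *every senator* > *a philosopher*.
Structurally, *every senator* is inside the complex NP *the belief that the reviewer endorsed every senator*.
The Complex NP Constraint bars QR out of the complement clause of a noun.
So *every senator* cannot raise high enough to outscope *a philosopher*; only the surface ordering *a philosopher* > *every senator* is available.

No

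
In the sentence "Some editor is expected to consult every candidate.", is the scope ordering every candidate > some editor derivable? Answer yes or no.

Yes

*every candidate* is inside a raising infinitive, which is transparent to QR (no CP barrier), so it behaves as a matrix argument.
Clause-internal QR can adjoin the lower DP above the subject, yielding the inverse reading.
The sentence is scopally ambiguous between *some editor* > *every candidate* and *every candidate* > *some editor*.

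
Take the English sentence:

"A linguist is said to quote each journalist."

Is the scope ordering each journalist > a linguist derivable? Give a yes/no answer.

Raising constructions are monoclausal for scope purposes; *each journalist* is not separated from *a linguist* by any island.
With no island boundary between them, the object can take inverse scope over the subject via ordinary QR within the clause.
Both orderings are possible: *a linguist* > *each journalist* and *each journalist* > *a linguist*.

Yes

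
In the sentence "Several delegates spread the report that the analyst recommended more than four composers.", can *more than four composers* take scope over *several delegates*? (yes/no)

No

*more than four composers* sits inside the complex NP *the report that the analyst recommended more than four composers*.
The Complex NP Constraint bars QR out of the complement clause of a noun.
*more than four composers* is confined to the island and cannot take scope over *several delegates*.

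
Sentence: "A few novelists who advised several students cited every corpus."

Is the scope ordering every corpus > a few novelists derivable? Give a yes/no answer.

*every corpus* sits in the matrix clause, not in the relative clause on *a few novelists*.
With no island boundary between them, the object can take inverse scope over the subject via ordinary QR within the clause.
Both orderings are possible: *a few novelists* > *every corpus* and *every corpus* > *a few novelists*.

Yes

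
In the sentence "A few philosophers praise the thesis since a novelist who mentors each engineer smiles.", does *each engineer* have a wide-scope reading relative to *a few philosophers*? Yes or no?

The DP *each engineer* is contained in the relative clause *who mentors each engineer*, which is itself inside the adjunct *since a novelist who mentors each engineer smiles*.
The quantifier would have to escape first the RC and then the adjunct — two independent island violations.
Hence only narrow scope for *each engineer* (under *a few philosophers*) survives.

No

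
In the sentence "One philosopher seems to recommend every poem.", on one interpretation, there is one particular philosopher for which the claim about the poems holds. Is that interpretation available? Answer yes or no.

The described interpretation is the *one philosopher* > *every poem* scoping.
That is the surface-scope ordering, which is always one of the available readings — island constraints only ever restrict inverse scope.

Yes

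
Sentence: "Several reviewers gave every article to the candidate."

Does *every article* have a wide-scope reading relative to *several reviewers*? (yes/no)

Both DPs are arguments of the same predicate; there is no clause or island boundary between them.
Clause-internal QR can adjoin the lower DP above the subject, yielding the inverse reading.
The sentence is scopally ambiguous between *several reviewers* > *every article* and *every article* > *several reviewers*.

Yes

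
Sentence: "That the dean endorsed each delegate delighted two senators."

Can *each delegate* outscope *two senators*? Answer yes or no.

No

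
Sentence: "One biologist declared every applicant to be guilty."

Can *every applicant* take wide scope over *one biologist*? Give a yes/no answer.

The ECM infinitive is scope-transparent — *every applicant* is free to raise above *one biologist*.
Since no island is crossed, the inverse ordering is licensed alongside surface scope.

Yes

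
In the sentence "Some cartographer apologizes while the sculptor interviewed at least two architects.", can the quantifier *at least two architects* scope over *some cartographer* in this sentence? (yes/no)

The target quantifier *at least two architects* is part of the adjunct clause *while the sculptor interviewed at least two architects*.
Scope out of an adjunct clause is unavailable: QR respects the adjunct-island constraint.
So *at least two architects* cannot raise to a position above *some cartographer*.

No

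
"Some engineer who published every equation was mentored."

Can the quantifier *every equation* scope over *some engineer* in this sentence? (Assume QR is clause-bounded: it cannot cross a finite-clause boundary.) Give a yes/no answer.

No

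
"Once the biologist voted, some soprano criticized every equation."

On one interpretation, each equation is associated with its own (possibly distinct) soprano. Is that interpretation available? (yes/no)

The described interpretation is the *every equation* > *some soprano* scoping.
Although there is an adjunct clause, *every equation* is in the main clause, not inside the adjunct.
With no island boundary between them, the object can take inverse scope over the subject via ordinary QR within the clause.

Yes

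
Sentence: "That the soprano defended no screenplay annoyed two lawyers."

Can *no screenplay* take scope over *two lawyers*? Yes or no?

No

The DP *no screenplay* is contained in the sentential subject *that the soprano defended no screenplay*.
The subject-island constraint blocks QR out of a clausal subject.
So the wide-scope reading for *no screenplay* is blocked.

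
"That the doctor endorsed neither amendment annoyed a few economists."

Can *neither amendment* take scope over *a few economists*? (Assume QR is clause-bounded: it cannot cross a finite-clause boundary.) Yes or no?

No

The DP *neither amendment* is contained in the sentential subject *that the doctor endorsed neither amendment*.
The subject-island constraint blocks QR out of a clausal subject.
*neither amendment* > *a few economists* would require crossing that boundary, which is illicit.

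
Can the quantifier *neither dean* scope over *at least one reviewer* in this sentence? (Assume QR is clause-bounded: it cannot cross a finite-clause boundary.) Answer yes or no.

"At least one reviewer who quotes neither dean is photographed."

*neither dean* occurs within the relative clause *who quotes neither dean*.
QR out of a relative clause is ruled out by the relative-clause island constraint.
*neither dean* > *at least one reviewer* would require crossing that boundary, which is illicit.

No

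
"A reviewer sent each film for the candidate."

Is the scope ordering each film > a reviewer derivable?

*each film* and *a reviewer* are in the same minimal clause.
No island intervenes, so both surface and inverse scope are derivable.

Yes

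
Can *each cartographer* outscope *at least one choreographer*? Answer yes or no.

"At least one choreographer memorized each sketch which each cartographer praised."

No

*each cartographer* sits inside the relative clause *which each cartographer praised* modifying *each sketch*.
Quantifiers inside a relative clause are trapped there; the RC boundary blocks QR.
*each cartographer* is confined to the island and cannot take scope over *at least one choreographer*.
(Only the surface reading survives: one fixed choreographer with respect to all the relevant cartographers.)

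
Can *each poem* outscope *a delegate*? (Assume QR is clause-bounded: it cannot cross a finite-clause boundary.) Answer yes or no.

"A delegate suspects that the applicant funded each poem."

No

*each poem* occurs within the finite complement clause *that the applicant funded each poem*.
Finite CP is the ceiling for QR here, by assumption.
So *each poem* cannot raise high enough to outscope *a delegate*; only the surface ordering *a delegate* > *each poem* is available.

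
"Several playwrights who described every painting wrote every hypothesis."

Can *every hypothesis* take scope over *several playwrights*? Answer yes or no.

Yes

The RC *who described every painting* is an island, but *every hypothesis* is not inside it — it is the matrix object, a clausemate of *several playwrights*.
Ordinary QR to a clause-peripheral position gives the wide-scope LF for the lower DP.
So *every hypothesis* > *several playwrights* is among the available readings.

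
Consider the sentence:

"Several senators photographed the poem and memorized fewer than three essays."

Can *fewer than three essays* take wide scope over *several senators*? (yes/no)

*fewer than three essays* occurs within one conjunct of the coordinate structure (*memorized fewer than three essays*).
A quantifier cannot raise out of one conjunct of a coordination across the whole coordinate structure — the CSC applies to QR.
*fewer than three essays* > *several senators* would require crossing that boundary, which is illicit.

No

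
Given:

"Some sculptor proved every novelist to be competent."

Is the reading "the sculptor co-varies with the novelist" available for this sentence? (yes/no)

The paraphrase describes the scope ordering *every novelist* > *some sculptor*.
The ECM infinitive is scope-transparent — *every novelist* is free to raise above *some sculptor*.
Clause-internal QR can adjoin the lower DP above the subject, yielding the inverse reading.
The sentence is scopally ambiguous between *some sculptor* > *every novelist* and *every novelist* > *some sculptor*.

Yes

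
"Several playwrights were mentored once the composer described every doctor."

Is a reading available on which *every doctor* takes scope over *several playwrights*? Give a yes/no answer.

No

The target quantifier *every doctor* is part of the adjunct clause *once the composer described every doctor*.
Adjuncts are opaque for quantifier raising; a quantifier in an adjunct stays inside it.
Hence only narrow scope for *every doctor* (under *several playwrights*) survives.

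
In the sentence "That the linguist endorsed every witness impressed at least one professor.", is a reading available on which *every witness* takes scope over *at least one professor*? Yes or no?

No

*every witness* is embedded in the sentential subject *that the linguist endorsed every witness*.
The subject-island constraint blocks QR out of a clausal subject.
So the wide-scope reading for *every witness* is blocked.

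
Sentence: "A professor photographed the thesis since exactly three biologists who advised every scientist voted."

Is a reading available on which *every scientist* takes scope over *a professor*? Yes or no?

The target quantifier *every scientist* is part of the relative clause *who advised every scientist*, which is itself inside the adjunct *since exactly three biologists who advised every scientist voted*.
Both the relative clause and the enclosing adjunct are scope islands; QR cannot cross either.
The inverse ordering *every scientist* > *a professor* is therefore underivable.

No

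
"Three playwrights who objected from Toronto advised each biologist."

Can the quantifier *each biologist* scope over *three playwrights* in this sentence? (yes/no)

Yes

The RC *who objected from Toronto* is an island, but *each biologist* is not inside it — it is the matrix object, a clausemate of *three playwrights*.
No island intervenes, so both surface and inverse scope are derivable.
Both orderings are possible: *three playwrights* > *each biologist* and *each biologist* > *three playwrights*.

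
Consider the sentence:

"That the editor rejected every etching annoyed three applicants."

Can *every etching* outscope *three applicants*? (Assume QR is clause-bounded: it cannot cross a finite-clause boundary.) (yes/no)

No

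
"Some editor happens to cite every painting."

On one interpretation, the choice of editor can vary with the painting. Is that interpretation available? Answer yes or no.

Yes

The described interpretation is the *every painting* > *some editor* scoping.
*every painting* is inside a raising infinitive, which is transparent to QR (no CP barrier), so it behaves as a matrix argument.
Since no island is crossed, the inverse ordering is licensed alongside surface scope.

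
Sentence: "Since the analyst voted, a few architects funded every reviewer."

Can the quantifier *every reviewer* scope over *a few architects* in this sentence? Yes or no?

The adjunct island is irrelevant here — *every reviewer* and *a few architects* are both in the matrix clause.
With no island boundary between them, the object can take inverse scope over the subject via ordinary QR within the clause.
Both orderings are possible: *a few architects* > *every reviewer* and *every reviewer* > *a few architects*.

Yes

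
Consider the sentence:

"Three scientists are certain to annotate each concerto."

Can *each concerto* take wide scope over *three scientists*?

Yes

Raising constructions are monoclausal for scope purposes; *each concerto* is not separated from *three scientists* by any island.
Nothing blocks QR of the lower DP to a position above the higher one, so inverse scope is available.
The sentence is scopally ambiguous between *three scientists* > *each concerto* and *each concerto* > *three scientists*.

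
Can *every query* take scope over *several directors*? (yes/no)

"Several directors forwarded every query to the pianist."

*every query* and *several directors* are in the same minimal clause.
Nothing blocks QR of the lower DP to a position above the higher one, so inverse scope is available.

Yes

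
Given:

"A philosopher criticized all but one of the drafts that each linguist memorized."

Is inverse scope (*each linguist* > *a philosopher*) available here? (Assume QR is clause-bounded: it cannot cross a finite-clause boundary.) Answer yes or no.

*each linguist* is embedded in the relative clause *that each linguist memorized* modifying *all but one of the drafts*.
Quantifiers inside a relative clause are trapped there; the RC boundary blocks QR.
*each linguist* > *a philosopher* would require crossing that boundary, which is illicit.

No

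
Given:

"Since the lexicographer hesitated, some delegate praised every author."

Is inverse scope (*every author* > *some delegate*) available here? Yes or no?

The adjunct clause does not contain *every author*, which is the matrix object.
With no island boundary between them, the object can take inverse scope over the subject via ordinary QR within the clause.
Both orderings are possible: *some delegate* > *every author* and *every author* > *some delegate*.

Yes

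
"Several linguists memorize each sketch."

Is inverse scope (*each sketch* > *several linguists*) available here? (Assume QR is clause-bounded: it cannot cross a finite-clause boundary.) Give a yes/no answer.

*each sketch* and *several linguists* are in the same minimal clause.
QR within a single clause is free, so the lower quantifier may take scope over the higher one.

Yes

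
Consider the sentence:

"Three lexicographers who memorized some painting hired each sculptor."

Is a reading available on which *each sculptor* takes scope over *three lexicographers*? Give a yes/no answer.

Yes

Although the sentence contains a relative clause (*who memorized some painting*), *each sculptor* is outside it, in the matrix VP.
No island intervenes, so both surface and inverse scope are derivable.
So *each sculptor* > *three lexicographers* is among the available readings.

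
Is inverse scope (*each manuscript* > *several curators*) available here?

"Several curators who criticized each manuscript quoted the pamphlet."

No

*each manuscript* sits inside the relative clause *who criticized each manuscript*.
The relative clause forms an island for QR, so the quantifier is confined to the head noun's restrictor.
There is no licit LF on which *each manuscript* c-commands *several curators*.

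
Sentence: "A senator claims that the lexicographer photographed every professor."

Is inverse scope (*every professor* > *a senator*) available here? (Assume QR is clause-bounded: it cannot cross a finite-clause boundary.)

No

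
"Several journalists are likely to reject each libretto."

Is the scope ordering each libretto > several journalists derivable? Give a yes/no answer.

*each libretto* is inside a raising infinitive, which is transparent to QR (no CP barrier), so it behaves as a matrix argument.
Since no island is crossed, the inverse ordering is licensed alongside surface scope.
So *each libretto* > *several journalists* is among the available readings.

Yes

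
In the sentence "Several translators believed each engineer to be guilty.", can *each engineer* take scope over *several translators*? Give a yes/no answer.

ECM infinitives lack a CP barrier, so *each engineer* can QR over the matrix subject *several translators*.
With no island boundary between them, the object can take inverse scope over the subject via ordinary QR within the clause.

Yes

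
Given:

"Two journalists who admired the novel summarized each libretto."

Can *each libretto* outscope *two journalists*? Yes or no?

Although the sentence contains a relative clause (*who admired the novel*), *each libretto* is outside it, in the matrix VP.
Since no island is crossed, the inverse ordering is licensed alongside surface scope.

Yes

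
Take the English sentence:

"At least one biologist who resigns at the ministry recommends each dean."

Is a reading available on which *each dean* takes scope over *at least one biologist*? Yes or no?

Although the sentence contains a relative clause (*who resigns at the ministry*), *each dean* is outside it, in the matrix VP.
Ordinary QR to a clause-peripheral position gives the wide-scope LF for the lower DP.

Yes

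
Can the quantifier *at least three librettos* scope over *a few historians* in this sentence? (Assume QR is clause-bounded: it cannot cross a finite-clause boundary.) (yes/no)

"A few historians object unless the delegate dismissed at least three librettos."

No

*at least three librettos* is embedded in the adjunct clause *unless the delegate dismissed at least three librettos*.
Adjunct clauses are scope islands: a quantifier inside an adjunct cannot raise into the matrix clause.
Hence only narrow scope for *at least three librettos* (under *a few historians*) survives.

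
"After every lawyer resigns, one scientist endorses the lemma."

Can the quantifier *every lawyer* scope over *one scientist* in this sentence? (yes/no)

No

*every lawyer* is embedded in the adjunct clause *after every lawyer resigns*.
Adjunct clauses are scope islands: a quantifier inside an adjunct cannot raise into the matrix clause.
So *every lawyer* cannot raise to a position above *one scientist*.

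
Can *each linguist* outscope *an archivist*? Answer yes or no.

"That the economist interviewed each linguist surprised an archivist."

*each linguist* sits inside the sentential subject *that the economist interviewed each linguist*.
The subject-island constraint blocks QR out of a clausal subject.
There is no licit LF on which *each linguist* c-commands *an archivist*.

No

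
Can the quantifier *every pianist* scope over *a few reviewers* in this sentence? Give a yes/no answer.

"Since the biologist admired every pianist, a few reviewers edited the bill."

No

*every pianist* is embedded in the adjunct clause *since the biologist admired every pianist*.
The adjunct-island constraint bars QR out of an adverbial clause.
So *every pianist* cannot raise to a position above *a few reviewers*.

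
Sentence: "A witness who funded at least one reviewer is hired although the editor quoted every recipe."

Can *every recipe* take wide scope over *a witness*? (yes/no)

No

*every recipe* occurs within the adjunct clause *although the editor quoted every recipe*.
Adverbial clauses are not L-marked, so they are barriers for QR — the quantifier cannot escape the adjunct.
So *every recipe* cannot raise high enough to outscope *a witness*; only the surface ordering *a witness* > *every recipe* is available.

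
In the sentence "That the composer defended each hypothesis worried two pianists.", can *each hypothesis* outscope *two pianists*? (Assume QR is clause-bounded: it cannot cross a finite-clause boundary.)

No

The DP *each hypothesis* is contained in the sentential subject *that the composer defended each hypothesis*.
The Sentential Subject Constraint rules out raising the quantifier out of the that-clause subject.
The ordering *each hypothesis* > *two pianists* is therefore underivable.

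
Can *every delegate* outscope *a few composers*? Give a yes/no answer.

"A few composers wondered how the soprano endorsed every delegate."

No

*every delegate* occurs within the embedded question *how the soprano endorsed every delegate*.
Embedded wh-clauses are opaque for QR, so the quantifier stays inside the question.
So *every delegate* cannot raise high enough to outscope *a few composers*; only the surface ordering *a few composers* > *every delegate* is available.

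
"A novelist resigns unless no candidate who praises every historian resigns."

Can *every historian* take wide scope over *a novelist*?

No

*every historian* sits inside the relative clause *who praises every historian*, which is itself inside the adjunct *unless no candidate who praises every historian resigns*.
Even if one barrier were somehow void, the other would still block QR.
*every historian* > *a novelist* would require crossing that boundary, which is illicit.
(Only the surface reading survives: one fixed novelist with respect to all the relevant historians.)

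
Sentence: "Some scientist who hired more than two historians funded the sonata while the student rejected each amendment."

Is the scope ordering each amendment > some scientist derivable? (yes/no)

No

Structurally, *each amendment* is inside the adjunct clause *while the student rejected each amendment*.
Adjuncts are opaque for quantifier raising; a quantifier in an adjunct stays inside it.
There is no licit LF on which *each amendment* c-commands *some scientist*.
(Only the surface reading survives: one fixed scientist with respect to all the relevant amendments.)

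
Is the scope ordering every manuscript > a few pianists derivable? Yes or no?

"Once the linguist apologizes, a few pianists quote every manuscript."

Neither queried DP is inside the adjunct, so the adjunct-island constraint does not apply.
Ordinary QR to a clause-peripheral position gives the wide-scope LF for the lower DP.

Yes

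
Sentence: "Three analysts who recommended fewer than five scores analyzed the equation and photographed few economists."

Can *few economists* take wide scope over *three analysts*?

No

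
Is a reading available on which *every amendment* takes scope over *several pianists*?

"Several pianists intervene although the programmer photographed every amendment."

*every amendment* sits inside the adjunct clause *although the programmer photographed every amendment*.
The adjunct-island constraint bars QR out of an adverbial clause.
The inverse ordering *every amendment* > *several pianists* is therefore underivable.

No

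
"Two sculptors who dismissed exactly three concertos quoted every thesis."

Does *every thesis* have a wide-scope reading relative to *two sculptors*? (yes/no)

Yes

Although the sentence contains a relative clause (*who dismissed exactly three concertos*), *every thesis* is outside it, in the matrix VP.
No island intervenes, so both surface and inverse scope are derivable.
So *every thesis* > *two sculptors* is among the available readings.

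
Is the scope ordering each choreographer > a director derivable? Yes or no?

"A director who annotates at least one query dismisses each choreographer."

Yes

Although the sentence contains a relative clause (*who annotates at least one query*), *each choreographer* is outside it, in the matrix VP.
Since no island is crossed, the inverse ordering is licensed alongside surface scope.
Both orderings are possible: *a director* > *each choreographer* and *each choreographer* > *a director*.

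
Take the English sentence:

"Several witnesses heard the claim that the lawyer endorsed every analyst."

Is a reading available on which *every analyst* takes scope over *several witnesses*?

No

*every analyst* is embedded in the complex NP *the claim that the lawyer endorsed every analyst*.
The Complex NP Constraint bars QR out of the complement clause of a noun.
Hence only narrow scope for *every analyst* (under *several witnesses*) survives.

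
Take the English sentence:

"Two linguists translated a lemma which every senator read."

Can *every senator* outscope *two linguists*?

No

*every senator* is embedded in the relative clause *which every senator read* modifying *a lemma*.
Quantifiers inside a relative clause are trapped there; the RC boundary blocks QR.
So the wide-scope reading for *every senator* is blocked.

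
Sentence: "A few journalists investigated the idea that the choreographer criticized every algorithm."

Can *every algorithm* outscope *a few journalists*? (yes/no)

The target quantifier *every algorithm* is part of the complex NP *the idea that the choreographer criticized every algorithm*.
The Complex NP Constraint bars QR out of the complement clause of a noun.
The inverse ordering *every algorithm* > *a few journalists* is therefore underivable.

No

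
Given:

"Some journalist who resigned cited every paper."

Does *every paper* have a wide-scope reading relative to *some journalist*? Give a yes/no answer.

Yes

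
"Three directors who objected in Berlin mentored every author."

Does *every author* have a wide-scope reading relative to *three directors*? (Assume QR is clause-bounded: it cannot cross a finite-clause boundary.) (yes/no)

Yes

*every author* sits in the matrix clause, not in the relative clause on *three directors*.
Clause-internal QR can adjoin the lower DP above the subject, yielding the inverse reading.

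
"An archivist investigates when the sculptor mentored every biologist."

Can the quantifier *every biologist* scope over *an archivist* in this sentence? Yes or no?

*every biologist* is embedded in the embedded question *when the sculptor mentored every biologist*.
QR across an interrogative CP boundary is ruled out as a wh-island violation.
Hence only narrow scope for *every biologist* (under *an archivist*) survives.

No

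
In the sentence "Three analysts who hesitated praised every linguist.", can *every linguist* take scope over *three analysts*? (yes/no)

Yes

The relative clause *who hesitated* modifies *three analysts*, but *every linguist* is not inside that relative clause — it is an argument of the matrix verb.
No island intervenes, so both surface and inverse scope are derivable.
So *every linguist* > *three analysts* is among the available readings.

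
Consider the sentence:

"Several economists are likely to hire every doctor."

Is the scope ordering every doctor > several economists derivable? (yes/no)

*every doctor* is inside a raising infinitive, which is transparent to QR (no CP barrier), so it behaves as a matrix argument.
With no island boundary between them, the object can take inverse scope over the subject via ordinary QR within the clause.

Yes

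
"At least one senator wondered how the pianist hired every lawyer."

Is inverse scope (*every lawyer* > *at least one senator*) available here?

Structurally, *every lawyer* is inside the embedded question *how the pianist hired every lawyer*.
The wh-island constraint blocks QR out of an embedded interrogative.
So *every lawyer* cannot raise to a position above *at least one senator*.
(Only the surface reading survives: one fixed senator with respect to all the relevant lawyers.)

No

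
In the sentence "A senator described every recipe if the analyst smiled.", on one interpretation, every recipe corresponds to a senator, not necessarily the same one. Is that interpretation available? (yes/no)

Yes

That reading corresponds to *every recipe* > *a senator*.
The adjunct island is irrelevant here — *every recipe* and *a senator* are both in the matrix clause.
With no island boundary between them, the object can take inverse scope over the subject via ordinary QR within the clause.
The sentence is scopally ambiguous between *a senator* > *every recipe* and *every recipe* > *a senator*.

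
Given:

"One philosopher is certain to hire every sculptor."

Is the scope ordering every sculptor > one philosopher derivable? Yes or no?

Yes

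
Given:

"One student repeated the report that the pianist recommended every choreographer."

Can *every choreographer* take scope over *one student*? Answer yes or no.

No

Structurally, *every choreographer* is inside the complex NP *the report that the pianist recommended every choreographer*.
The Complex NP Constraint bars QR out of the complement clause of a noun.
Hence only narrow scope for *every choreographer* (under *one student*) survives.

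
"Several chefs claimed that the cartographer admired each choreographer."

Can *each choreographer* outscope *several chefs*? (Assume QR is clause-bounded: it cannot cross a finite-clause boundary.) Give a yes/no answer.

*each choreographer* occurs within the finite complement clause *that the cartographer admired each choreographer*.
Finite CP is the ceiling for QR here, by assumption.
The inverse ordering *each choreographer* > *several chefs* is therefore underivable.

No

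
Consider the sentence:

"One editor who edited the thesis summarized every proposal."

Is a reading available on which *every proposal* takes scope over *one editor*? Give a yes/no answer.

The relative clause *who edited the thesis* modifies *one editor*, but *every proposal* is not inside that relative clause — it is an argument of the matrix verb.
Nothing blocks QR of the lower DP to a position above the higher one, so inverse scope is available.
The sentence is scopally ambiguous between *one editor* > *every proposal* and *every proposal* > *one editor*.

Yes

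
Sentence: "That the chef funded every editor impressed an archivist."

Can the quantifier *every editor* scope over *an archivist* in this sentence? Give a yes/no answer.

No

*every editor* occurs within the sentential subject *that the chef funded every editor*.
Clausal subjects are scope islands; QR from inside the subject into the matrix is barred.
*every editor* is confined to the island and cannot take scope over *an archivist*.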